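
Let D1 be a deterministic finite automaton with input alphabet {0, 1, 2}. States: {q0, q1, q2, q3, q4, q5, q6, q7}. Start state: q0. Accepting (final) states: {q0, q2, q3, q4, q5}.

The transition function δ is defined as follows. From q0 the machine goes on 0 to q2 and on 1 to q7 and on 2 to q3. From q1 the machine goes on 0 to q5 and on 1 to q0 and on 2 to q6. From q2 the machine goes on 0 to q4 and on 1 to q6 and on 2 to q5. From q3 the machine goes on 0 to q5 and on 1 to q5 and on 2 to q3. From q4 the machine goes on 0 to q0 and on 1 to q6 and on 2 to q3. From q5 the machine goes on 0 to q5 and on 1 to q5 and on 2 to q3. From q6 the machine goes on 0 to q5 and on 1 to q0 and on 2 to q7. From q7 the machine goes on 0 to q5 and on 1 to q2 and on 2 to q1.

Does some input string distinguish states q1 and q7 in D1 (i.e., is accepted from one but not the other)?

All states are reachable from the start state.
Initial partition by acceptance: {q0,q2,q3,q4,q5} | {q1,q6,q7}.
On input 1, block {q0,q2,q3,q4,q5} splits into {q0,q2,q4} and {q3,q5}.
The partition is now stable with 3 blocks: {q0,q2,q4} | {q1,q6,q7} | {q3,q5}.
q1 and q7 lie in the same block of the stable partition, so they are equivalent — no string distinguishes them.

No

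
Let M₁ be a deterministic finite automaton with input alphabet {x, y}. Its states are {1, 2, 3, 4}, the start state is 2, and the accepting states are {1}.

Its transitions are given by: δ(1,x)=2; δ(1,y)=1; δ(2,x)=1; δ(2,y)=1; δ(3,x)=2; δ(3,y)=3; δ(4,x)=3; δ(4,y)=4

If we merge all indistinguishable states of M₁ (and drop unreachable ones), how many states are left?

2

Reachable states from the start: {1,2}. Unreachable: {3,4} — drop them.
Start with accepting vs non-accepting: {1} | {2}.
The partition is now stable with 2 blocks: {1} | {2}.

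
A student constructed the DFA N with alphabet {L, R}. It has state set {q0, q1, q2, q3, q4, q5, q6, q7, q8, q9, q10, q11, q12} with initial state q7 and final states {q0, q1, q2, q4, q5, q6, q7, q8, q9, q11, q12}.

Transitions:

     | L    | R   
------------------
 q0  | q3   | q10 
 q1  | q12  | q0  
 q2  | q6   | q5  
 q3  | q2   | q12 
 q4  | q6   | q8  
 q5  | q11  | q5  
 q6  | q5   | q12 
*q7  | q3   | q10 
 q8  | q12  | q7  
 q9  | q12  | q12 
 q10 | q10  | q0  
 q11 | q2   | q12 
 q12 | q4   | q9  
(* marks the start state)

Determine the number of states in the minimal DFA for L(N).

Reachable states from the start: {q0,q2,q3,q4,q5,q6,q7,q8,q9,q10,q11,q12}. Unreachable: {q1} — drop them.
Start with accepting vs non-accepting: {q0,q2,q4,q5,q6,q7,q8,q9,q11,q12} | {q3,q10}.
Split {q0,q2,q4,q5,q6,q7,q8,q9,q11,q12} by δ(·,L) → {q2,q4,q5,q6,q8,q9,q11,q12} and {q0,q7}.
Split {q2,q4,q5,q6,q8,q9,q11,q12} by δ(·,R) → {q2,q4,q5,q6,q9,q11,q12} and {q8}.
On input R, block {q2,q4,q5,q6,q9,q11,q12} splits into {q2,q5,q6,q9,q11,q12} and {q4}.
Split {q2,q5,q6,q9,q11,q12} by δ(·,L) → {q2,q5,q6,q9,q11} and {q12}.
On input L, block {q2,q5,q6,q9,q11} splits into {q2,q5,q6,q11} and {q9}.
Refine {q2,q5,q6,q11} on symbol R: members go to different blocks, giving {q2,q5} and {q6,q11}.
On input L, block {q3,q10} splits into {q3} and {q10}.
The partition is now stable with 9 blocks: {q2,q5} | {q3} | {q0,q7} | {q8} | {q4} | {q12} | {q9} | {q6,q11} | {q10}.

9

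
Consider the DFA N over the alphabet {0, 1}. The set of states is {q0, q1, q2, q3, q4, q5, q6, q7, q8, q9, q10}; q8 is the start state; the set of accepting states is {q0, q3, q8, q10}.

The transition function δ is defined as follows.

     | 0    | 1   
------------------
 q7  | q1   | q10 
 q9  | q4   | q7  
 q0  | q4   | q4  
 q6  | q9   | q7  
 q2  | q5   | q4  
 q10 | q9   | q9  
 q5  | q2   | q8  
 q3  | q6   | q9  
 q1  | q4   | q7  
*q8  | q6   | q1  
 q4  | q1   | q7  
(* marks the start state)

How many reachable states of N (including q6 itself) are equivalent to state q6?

4

First remove the unreachable states {q0,q2,q3,q5}; 7 states remain.
Initial partition by acceptance: {q8,q10} | {q1,q4,q6,q7,q9}.
Split {q1,q4,q6,q7,q9} by δ(·,1) → {q1,q4,q6,q9} and {q7}.
Stable partition: {q8,q10} | {q1,q4,q6,q9} | {q7} — 3 equivalence classes.
The equivalence class containing q6 is {q1,q4,q6,q9}, of size 4.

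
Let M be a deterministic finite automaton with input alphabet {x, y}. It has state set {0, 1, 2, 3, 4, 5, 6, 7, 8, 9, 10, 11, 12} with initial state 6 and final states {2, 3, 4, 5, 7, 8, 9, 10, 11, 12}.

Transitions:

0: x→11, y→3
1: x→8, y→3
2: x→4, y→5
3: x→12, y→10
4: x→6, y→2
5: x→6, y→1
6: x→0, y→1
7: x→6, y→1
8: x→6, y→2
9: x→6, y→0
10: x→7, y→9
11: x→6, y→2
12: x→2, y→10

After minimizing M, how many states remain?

8

Every state is reachable, so we keep all 13.
P0 = {2,3,4,5,7,8,9,10,11,12} | {0,1,6}.
Split {2,3,4,5,7,8,9,10,11,12} by δ(·,x) → {4,5,7,8,9,11} and {2,3,10,12}.
On input y, block {4,5,7,8,9,11} splits into {4,8,11} and {5,7,9}.
On input x, block {0,1,6} splits into {0,1} and {6}.
On input x, block {2,3,10,12} splits into {3,12} and {2} and {10}.
Split {3,12} by δ(·,x) → {3} and {12}.
No further refinement is possible. Final partition (8 blocks): {4,8,11} | {0,1} | {3} | {5,7,9} | {6} | {2} | {10} | {12}.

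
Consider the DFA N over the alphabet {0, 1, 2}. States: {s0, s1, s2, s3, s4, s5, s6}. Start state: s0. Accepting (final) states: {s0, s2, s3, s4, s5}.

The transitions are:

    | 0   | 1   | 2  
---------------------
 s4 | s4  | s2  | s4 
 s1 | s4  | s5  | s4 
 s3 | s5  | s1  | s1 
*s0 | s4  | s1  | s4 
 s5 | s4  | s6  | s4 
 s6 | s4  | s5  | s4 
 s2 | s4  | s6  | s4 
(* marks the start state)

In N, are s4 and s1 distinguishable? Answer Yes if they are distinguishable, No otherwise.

States {s3} cannot be reached from the start state, so discard them.
P0 = {s0,s2,s4,s5} | {s1,s6}.
Refine {s0,s2,s4,s5} on symbol 1: members go to different blocks, giving {s0,s2,s5} and {s4}.
Stable partition: {s0,s2,s5} | {s1,s6} | {s4} — 3 equivalence classes.
s4 and s1 end up in different blocks, so they are distinguishable. For instance, the string 'ε' is accepted from only s4.

Yes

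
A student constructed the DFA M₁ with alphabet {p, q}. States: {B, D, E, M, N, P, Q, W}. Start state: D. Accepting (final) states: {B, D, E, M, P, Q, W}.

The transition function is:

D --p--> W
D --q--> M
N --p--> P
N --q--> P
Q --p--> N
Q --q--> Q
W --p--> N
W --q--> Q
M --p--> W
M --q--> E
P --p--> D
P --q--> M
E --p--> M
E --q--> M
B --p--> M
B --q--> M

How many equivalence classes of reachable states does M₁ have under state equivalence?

Reachable states from the start: {D,E,M,N,P,Q,W}. Unreachable: {B} — drop them.
Start with accepting vs non-accepting: {D,E,M,P,Q,W} | {N}.
Refine {D,E,M,P,Q,W} on symbol p: members go to different blocks, giving {D,E,M,P} and {Q,W}.
Refine {D,E,M,P} on symbol p: members go to different blocks, giving {E,P} and {D,M}.
Refine {D,M} on symbol q: members go to different blocks, giving {M} and {D}.
Split {E,P} by δ(·,p) → {P} and {E}.
No further refinement is possible. Final partition (6 blocks): {P} | {N} | {Q,W} | {M} | {D} | {E}.

6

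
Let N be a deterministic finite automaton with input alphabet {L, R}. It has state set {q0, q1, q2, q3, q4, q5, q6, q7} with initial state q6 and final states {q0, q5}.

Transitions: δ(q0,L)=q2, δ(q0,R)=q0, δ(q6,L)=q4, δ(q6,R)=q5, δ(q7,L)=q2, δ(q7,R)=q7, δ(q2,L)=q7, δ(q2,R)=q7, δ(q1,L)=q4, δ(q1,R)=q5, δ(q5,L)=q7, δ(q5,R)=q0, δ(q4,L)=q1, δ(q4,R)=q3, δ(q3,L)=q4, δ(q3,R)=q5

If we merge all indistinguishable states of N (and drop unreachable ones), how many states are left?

P0 = {q0,q5} | {q1,q2,q3,q4,q6,q7}.
Split {q1,q2,q3,q4,q6,q7} by δ(·,R) → {q1,q3,q6} and {q2,q4,q7}.
Split {q2,q4,q7} by δ(·,L) → {q2,q7} and {q4}.
No further refinement is possible. Final partition (4 blocks): {q0,q5} | {q1,q3,q6} | {q2,q7} | {q4}.

4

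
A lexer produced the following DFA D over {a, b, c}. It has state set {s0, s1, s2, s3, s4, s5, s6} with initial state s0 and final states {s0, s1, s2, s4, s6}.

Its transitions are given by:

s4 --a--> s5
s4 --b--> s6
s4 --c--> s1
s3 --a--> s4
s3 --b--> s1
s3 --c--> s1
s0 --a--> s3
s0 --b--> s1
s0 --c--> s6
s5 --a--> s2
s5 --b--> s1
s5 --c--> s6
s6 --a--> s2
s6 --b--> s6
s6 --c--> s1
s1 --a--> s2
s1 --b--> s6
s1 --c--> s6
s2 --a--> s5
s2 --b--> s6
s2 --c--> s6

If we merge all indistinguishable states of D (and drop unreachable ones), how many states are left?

P0 = {s0,s1,s2,s4,s6} | {s3,s5}.
On input a, block {s0,s1,s2,s4,s6} splits into {s0,s2,s4} and {s1,s6}.
No further refinement is possible. Final partition (3 blocks): {s0,s2,s4} | {s3,s5} | {s1,s6}.

3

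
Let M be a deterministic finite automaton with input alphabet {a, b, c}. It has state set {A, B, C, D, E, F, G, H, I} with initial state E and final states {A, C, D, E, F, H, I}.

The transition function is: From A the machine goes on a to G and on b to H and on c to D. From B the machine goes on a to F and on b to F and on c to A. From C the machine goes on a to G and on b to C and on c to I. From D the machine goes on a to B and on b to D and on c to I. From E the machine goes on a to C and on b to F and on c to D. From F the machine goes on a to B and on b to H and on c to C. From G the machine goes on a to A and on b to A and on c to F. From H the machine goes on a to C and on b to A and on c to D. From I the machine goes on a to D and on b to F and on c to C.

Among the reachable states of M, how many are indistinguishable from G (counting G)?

Initial partition by acceptance: {A,C,D,E,F,H,I} | {B,G}.
Split {A,C,D,E,F,H,I} by δ(·,a) → {A,C,D,F} and {E,H,I}.
On input b, block {A,C,D,F} splits into {A,F} and {C,D}.
The partition is now stable with 4 blocks: {A,F} | {B,G} | {E,H,I} | {C,D}.
The equivalence class containing G is {B,G}, of size 2.

2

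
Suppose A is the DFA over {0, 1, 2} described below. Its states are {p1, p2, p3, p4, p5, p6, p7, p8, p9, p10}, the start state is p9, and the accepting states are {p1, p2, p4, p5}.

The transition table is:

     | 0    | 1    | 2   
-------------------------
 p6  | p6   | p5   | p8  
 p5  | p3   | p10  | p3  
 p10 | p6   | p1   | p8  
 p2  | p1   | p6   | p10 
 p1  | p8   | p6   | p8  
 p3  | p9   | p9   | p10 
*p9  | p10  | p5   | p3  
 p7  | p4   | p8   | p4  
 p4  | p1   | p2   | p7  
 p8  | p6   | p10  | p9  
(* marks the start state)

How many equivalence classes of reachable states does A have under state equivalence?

3

States {p2,p4,p7} cannot be reached from the start state, so discard them.
Start with accepting vs non-accepting: {p1,p5} | {p3,p6,p8,p9,p10}.
Split {p3,p6,p8,p9,p10} by δ(·,1) → {p6,p9,p10} and {p3,p8}.
Stable partition: {p1,p5} | {p6,p9,p10} | {p3,p8} — 3 equivalence classes.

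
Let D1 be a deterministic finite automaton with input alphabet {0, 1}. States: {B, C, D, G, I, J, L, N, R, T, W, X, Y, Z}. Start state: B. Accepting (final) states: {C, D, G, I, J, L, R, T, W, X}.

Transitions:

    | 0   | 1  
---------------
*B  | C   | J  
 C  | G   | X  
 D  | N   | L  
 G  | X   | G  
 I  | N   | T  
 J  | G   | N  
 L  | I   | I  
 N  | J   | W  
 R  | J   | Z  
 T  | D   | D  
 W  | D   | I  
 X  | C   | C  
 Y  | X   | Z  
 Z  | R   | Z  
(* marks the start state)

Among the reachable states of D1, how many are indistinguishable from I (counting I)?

First remove the unreachable states {R,Y,Z}; 11 states remain.
Start with accepting vs non-accepting: {C,D,G,I,J,L,T,W,X} | {B,N}.
On input 0, block {C,D,G,I,J,L,T,W,X} splits into {C,G,J,L,T,W,X} and {D,I}.
Split {C,G,J,L,T,W,X} by δ(·,0) → {C,G,J,X} and {L,T,W}.
Split {C,G,J,X} by δ(·,1) → {C,G,X} and {J}.
On input 0, block {B,N} splits into {B} and {N}.
The partition is now stable with 6 blocks: {C,G,X} | {B} | {D,I} | {L,T,W} | {J} | {N}.
The equivalence class containing I is {D,I}, of size 2.

2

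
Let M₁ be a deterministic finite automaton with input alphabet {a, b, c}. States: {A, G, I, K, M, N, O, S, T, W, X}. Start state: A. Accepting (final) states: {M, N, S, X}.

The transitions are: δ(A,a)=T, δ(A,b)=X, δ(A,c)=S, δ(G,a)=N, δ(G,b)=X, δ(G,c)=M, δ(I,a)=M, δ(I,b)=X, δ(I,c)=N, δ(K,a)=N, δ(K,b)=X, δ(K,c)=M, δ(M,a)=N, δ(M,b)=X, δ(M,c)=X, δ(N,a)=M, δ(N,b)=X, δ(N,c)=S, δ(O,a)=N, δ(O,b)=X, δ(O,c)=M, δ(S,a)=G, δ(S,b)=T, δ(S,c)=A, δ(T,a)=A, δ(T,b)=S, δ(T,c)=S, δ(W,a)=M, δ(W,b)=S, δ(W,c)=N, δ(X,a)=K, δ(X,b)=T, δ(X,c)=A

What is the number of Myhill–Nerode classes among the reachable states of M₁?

4

States {I,O,W} cannot be reached from the start state, so discard them.
Initial partition by acceptance: {M,N,S,X} | {A,G,K,T}.
Split {M,N,S,X} by δ(·,a) → {M,N} and {S,X}.
On input a, block {A,G,K,T} splits into {A,T} and {G,K}.
Stable partition: {M,N} | {A,T} | {S,X} | {G,K} — 4 equivalence classes.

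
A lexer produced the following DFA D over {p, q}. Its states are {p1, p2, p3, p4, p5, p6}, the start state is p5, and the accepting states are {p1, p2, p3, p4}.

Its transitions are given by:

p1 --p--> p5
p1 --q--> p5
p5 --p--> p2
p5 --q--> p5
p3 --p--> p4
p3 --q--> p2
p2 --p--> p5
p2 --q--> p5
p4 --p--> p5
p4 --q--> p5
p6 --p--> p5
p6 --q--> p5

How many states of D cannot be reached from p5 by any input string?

BFS from p5 reaches {p2, p5}; the 4 state(s) p1, p3, p4, p6 are never visited.

4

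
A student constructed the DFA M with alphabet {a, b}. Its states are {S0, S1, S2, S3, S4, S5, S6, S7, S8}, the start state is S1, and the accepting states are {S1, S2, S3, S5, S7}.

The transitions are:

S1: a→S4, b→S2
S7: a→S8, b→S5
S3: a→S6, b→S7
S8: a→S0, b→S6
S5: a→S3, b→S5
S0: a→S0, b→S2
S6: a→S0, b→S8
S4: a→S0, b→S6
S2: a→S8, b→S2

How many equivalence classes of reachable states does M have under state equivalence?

3

Reachable states from the start: {S0,S1,S2,S4,S6,S8}. Unreachable: {S3,S5,S7} — drop them.
P0 = {S1,S2} | {S0,S4,S6,S8}.
Refine {S0,S4,S6,S8} on symbol b: members go to different blocks, giving {S4,S6,S8} and {S0}.
No further refinement is possible. Final partition (3 blocks): {S1,S2} | {S4,S6,S8} | {S0}.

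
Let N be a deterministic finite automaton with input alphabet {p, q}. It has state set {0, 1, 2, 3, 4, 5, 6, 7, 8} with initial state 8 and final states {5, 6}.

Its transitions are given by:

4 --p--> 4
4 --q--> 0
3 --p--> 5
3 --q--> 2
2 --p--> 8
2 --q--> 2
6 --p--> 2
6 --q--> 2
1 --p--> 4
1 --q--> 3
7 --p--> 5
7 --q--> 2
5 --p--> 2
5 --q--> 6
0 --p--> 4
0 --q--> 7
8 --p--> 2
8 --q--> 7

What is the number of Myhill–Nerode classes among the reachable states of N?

5

States {0,1,3,4} cannot be reached from the start state, so discard them.
P0 = {5,6} | {2,7,8}.
Refine {5,6} on symbol q: members go to different blocks, giving {5} and {6}.
Refine {2,7,8} on symbol p: members go to different blocks, giving {2,8} and {7}.
On input q, block {2,8} splits into {2} and {8}.
Stable partition: {5} | {2} | {6} | {7} | {8} — 5 equivalence classes.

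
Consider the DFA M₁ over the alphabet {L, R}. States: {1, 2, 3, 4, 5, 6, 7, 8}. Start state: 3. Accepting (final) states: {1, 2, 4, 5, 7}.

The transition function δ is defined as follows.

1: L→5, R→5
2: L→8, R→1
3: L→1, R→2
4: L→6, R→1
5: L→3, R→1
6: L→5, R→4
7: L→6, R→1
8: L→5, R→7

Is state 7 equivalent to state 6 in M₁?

Initial partition by acceptance: {1,2,4,5,7} | {3,6,8}.
Refine {1,2,4,5,7} on symbol L: members go to different blocks, giving {2,4,5,7} and {1}.
On input L, block {3,6,8} splits into {6,8} and {3}.
On input L, block {2,4,5,7} splits into {2,4,7} and {5}.
Stable partition: {2,4,7} | {6,8} | {1} | {3} | {5} — 5 equivalence classes.
7 and 6 end up in different blocks, so they are distinguishable. For instance, the string 'ε' is accepted from only 7.

No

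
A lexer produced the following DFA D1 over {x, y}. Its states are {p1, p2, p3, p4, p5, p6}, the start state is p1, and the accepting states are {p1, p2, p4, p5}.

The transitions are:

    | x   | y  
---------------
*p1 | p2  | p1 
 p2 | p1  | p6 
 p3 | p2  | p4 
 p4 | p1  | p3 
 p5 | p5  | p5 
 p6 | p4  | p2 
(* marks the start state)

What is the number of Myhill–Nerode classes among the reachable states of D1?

First remove the unreachable states {p5}; 5 states remain.
P0 = {p1,p2,p4} | {p3,p6}.
Refine {p1,p2,p4} on symbol y: members go to different blocks, giving {p2,p4} and {p1}.
The partition is now stable with 3 blocks: {p2,p4} | {p3,p6} | {p1}.

3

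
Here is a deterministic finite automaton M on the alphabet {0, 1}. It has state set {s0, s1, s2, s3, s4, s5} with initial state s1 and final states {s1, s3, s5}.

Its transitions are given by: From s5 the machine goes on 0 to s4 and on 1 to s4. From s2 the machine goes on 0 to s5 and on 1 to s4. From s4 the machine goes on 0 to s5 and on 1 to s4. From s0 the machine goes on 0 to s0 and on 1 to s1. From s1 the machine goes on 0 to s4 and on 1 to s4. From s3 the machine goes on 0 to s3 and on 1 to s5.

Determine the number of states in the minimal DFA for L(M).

2

First remove the unreachable states {s0,s2,s3}; 3 states remain.
P0 = {s1,s5} | {s4}.
The partition is now stable with 2 blocks: {s1,s5} | {s4}.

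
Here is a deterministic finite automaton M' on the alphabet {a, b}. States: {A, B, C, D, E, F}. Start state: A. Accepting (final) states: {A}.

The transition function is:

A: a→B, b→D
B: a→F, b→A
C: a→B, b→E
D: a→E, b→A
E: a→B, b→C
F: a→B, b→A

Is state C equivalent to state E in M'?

Yes

Every state is reachable, so we keep all 6.
Initial partition by acceptance: {A} | {B,C,D,E,F}.
On input b, block {B,C,D,E,F} splits into {B,D,F} and {C,E}.
Refine {B,D,F} on symbol a: members go to different blocks, giving {B,F} and {D}.
No further refinement is possible. Final partition (4 blocks): {A} | {B,F} | {C,E} | {D}.
C and E lie in the same block of the stable partition, so they are equivalent — no string distinguishes them.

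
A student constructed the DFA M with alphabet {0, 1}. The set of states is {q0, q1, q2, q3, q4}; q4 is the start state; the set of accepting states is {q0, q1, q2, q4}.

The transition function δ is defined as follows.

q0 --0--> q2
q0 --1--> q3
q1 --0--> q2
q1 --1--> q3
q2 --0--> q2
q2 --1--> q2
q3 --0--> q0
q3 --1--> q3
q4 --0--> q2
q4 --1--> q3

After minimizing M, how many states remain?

Reachable states from the start: {q0,q2,q3,q4}. Unreachable: {q1} — drop them.
Start with accepting vs non-accepting: {q0,q2,q4} | {q3}.
Split {q0,q2,q4} by δ(·,1) → {q0,q4} and {q2}.
No further refinement is possible. Final partition (3 blocks): {q0,q4} | {q3} | {q2}.

3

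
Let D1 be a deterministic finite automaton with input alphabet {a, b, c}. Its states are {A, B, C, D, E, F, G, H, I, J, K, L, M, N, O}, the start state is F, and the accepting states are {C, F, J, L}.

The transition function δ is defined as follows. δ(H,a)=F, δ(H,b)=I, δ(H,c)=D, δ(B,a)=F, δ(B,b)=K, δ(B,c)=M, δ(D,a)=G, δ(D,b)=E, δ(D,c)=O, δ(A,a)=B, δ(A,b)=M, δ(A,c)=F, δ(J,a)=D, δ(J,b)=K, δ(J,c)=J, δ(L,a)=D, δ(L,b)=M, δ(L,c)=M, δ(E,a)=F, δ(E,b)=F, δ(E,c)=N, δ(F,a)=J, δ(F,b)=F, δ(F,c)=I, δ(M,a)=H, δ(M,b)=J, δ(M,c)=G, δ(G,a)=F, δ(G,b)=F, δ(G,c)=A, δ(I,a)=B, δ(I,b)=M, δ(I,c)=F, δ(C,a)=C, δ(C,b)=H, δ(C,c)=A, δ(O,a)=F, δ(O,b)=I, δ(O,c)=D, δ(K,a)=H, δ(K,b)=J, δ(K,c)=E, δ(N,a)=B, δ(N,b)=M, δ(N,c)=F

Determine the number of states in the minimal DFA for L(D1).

8

First remove the unreachable states {C,L}; 13 states remain.
Initial partition by acceptance: {F,J} | {A,B,D,E,G,H,I,K,M,N,O}.
Refine {F,J} on symbol a: members go to different blocks, giving {F} and {J}.
Split {A,B,D,E,G,H,I,K,M,N,O} by δ(·,a) → {A,D,I,K,M,N} and {B,E,G,H,O}.
On input b, block {A,D,I,K,M,N} splits into {A,I,N} and {K,M} and {D}.
Refine {B,E,G,H,O} on symbol b: members go to different blocks, giving {E,G} and {H,O} and {B}.
Stable partition: {F} | {A,I,N} | {J} | {E,G} | {K,M} | {D} | {H,O} | {B} — 8 equivalence classes.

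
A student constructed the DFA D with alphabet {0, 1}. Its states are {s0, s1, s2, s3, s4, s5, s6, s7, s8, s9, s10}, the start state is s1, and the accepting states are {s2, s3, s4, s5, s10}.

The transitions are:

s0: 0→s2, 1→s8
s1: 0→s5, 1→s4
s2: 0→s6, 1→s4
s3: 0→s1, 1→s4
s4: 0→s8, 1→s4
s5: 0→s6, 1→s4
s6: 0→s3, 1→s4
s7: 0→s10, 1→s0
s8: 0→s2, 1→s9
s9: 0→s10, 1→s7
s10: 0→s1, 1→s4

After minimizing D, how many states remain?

4

Initial partition by acceptance: {s2,s3,s4,s5,s10} | {s0,s1,s6,s7,s8,s9}.
Refine {s0,s1,s6,s7,s8,s9} on symbol 1: members go to different blocks, giving {s0,s7,s8,s9} and {s1,s6}.
On input 0, block {s2,s3,s4,s5,s10} splits into {s2,s3,s5,s10} and {s4}.
No further refinement is possible. Final partition (4 blocks): {s2,s3,s5,s10} | {s0,s7,s8,s9} | {s1,s6} | {s4}.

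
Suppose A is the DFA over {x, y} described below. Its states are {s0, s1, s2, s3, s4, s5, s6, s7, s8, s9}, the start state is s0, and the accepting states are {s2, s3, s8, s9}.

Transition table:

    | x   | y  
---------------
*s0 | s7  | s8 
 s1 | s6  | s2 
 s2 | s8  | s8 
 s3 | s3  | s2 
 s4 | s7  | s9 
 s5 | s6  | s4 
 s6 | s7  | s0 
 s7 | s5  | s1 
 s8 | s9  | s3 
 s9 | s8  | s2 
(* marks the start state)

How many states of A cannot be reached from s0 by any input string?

0

A breadth-first search from the start state visits every state.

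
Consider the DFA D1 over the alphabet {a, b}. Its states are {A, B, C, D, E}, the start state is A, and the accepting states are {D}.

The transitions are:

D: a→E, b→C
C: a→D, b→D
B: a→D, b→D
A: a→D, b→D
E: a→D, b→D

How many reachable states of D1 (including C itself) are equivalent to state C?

States {B} cannot be reached from the start state, so discard them.
P0 = {D} | {A,C,E}.
The partition is now stable with 2 blocks: {D} | {A,C,E}.
The equivalence class containing C is {A,C,E}, of size 3.

3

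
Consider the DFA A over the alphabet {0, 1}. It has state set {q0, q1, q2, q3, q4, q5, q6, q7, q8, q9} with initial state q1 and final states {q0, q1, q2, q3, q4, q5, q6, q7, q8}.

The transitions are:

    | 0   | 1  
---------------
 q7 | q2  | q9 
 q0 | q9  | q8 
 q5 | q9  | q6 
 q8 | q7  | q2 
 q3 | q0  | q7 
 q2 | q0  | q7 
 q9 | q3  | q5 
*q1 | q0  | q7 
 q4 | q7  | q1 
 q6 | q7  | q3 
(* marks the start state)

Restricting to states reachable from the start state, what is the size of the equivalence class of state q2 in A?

Reachable states from the start: {q0,q1,q2,q3,q5,q6,q7,q8,q9}. Unreachable: {q4} — drop them.
Initial partition by acceptance: {q0,q1,q2,q3,q5,q6,q7,q8} | {q9}.
Split {q0,q1,q2,q3,q5,q6,q7,q8} by δ(·,0) → {q1,q2,q3,q6,q7,q8} and {q0,q5}.
Refine {q1,q2,q3,q6,q7,q8} on symbol 0: members go to different blocks, giving {q1,q2,q3} and {q6,q7,q8}.
Split {q6,q7,q8} by δ(·,0) → {q6,q8} and {q7}.
No further refinement is possible. Final partition (5 blocks): {q1,q2,q3} | {q9} | {q0,q5} | {q6,q8} | {q7}.
The equivalence class containing q2 is {q1,q2,q3}, of size 3.

3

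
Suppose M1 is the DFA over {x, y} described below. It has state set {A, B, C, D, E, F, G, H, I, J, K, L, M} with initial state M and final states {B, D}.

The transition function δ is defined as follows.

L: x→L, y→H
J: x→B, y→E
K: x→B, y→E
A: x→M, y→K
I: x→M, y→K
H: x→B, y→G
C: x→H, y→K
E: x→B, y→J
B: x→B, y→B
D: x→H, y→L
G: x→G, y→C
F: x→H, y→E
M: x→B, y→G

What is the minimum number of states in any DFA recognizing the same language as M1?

5

States {A,D,F,I,L} cannot be reached from the start state, so discard them.
P0 = {B} | {C,E,G,H,J,K,M}.
Refine {C,E,G,H,J,K,M} on symbol x: members go to different blocks, giving {E,H,J,K,M} and {C,G}.
Refine {E,H,J,K,M} on symbol y: members go to different blocks, giving {E,J,K} and {H,M}.
Refine {C,G} on symbol x: members go to different blocks, giving {C} and {G}.
No further refinement is possible. Final partition (5 blocks): {B} | {E,J,K} | {C} | {H,M} | {G}.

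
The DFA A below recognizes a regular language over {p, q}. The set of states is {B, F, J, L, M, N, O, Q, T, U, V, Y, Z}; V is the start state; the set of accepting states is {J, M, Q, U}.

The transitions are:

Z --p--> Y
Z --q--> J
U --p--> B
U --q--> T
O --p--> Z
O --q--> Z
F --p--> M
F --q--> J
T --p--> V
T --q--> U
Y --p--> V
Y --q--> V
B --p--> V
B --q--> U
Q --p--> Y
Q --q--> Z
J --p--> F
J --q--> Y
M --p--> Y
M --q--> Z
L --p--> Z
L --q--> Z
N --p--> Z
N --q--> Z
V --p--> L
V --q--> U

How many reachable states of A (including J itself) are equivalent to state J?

1

States {N,O,Q} cannot be reached from the start state, so discard them.
Start with accepting vs non-accepting: {J,M,U} | {B,F,L,T,V,Y,Z}.
On input p, block {B,F,L,T,V,Y,Z} splits into {B,L,T,V,Y,Z} and {F}.
Split {J,M,U} by δ(·,p) → {M,U} and {J}.
Refine {B,L,T,V,Y,Z} on symbol q: members go to different blocks, giving {B,T,V} and {L,Y} and {Z}.
On input p, block {M,U} splits into {U} and {M}.
Split {B,T,V} by δ(·,p) → {B,T} and {V}.
Split {L,Y} by δ(·,p) → {L} and {Y}.
Stable partition: {U} | {B,T} | {F} | {J} | {L} | {Z} | {M} | {V} | {Y} — 9 equivalence classes.
The equivalence class containing J is {J}, of size 1.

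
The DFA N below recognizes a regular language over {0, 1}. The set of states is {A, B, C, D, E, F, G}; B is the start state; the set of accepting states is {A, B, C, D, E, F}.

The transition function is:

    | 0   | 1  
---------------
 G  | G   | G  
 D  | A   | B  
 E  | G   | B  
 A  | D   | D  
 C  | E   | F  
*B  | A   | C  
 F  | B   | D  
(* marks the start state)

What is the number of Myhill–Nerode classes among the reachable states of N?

Every state is reachable, so we keep all 7.
P0 = {A,B,C,D,E,F} | {G}.
Refine {A,B,C,D,E,F} on symbol 0: members go to different blocks, giving {A,B,C,D,F} and {E}.
Split {A,B,C,D,F} by δ(·,0) → {A,B,D,F} and {C}.
On input 1, block {A,B,D,F} splits into {A,D,F} and {B}.
On input 0, block {A,D,F} splits into {A,D} and {F}.
On input 1, block {A,D} splits into {A} and {D}.
The partition is now stable with 7 blocks: {A} | {G} | {E} | {C} | {B} | {F} | {D}.

7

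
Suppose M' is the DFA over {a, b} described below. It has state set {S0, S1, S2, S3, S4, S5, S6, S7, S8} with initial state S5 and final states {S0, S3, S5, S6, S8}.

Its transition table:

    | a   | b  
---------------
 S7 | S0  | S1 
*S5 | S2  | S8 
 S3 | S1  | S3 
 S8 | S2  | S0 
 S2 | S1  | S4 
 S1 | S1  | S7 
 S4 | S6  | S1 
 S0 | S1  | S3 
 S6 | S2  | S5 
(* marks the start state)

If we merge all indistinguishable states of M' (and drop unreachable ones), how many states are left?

3

Every state is reachable, so we keep all 9.
Initial partition by acceptance: {S0,S3,S5,S6,S8} | {S1,S2,S4,S7}.
Split {S1,S2,S4,S7} by δ(·,a) → {S1,S2} and {S4,S7}.
The partition is now stable with 3 blocks: {S0,S3,S5,S6,S8} | {S1,S2} | {S4,S7}.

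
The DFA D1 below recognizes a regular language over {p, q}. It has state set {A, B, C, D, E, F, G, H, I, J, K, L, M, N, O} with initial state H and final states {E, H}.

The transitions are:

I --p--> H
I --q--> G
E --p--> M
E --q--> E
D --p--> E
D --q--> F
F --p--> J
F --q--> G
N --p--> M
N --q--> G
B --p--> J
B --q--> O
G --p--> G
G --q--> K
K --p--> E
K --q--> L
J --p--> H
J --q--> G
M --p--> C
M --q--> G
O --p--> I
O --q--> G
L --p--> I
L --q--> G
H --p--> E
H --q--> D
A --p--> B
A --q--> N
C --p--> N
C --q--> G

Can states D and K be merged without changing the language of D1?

First remove the unreachable states {A,B,O}; 12 states remain.
P0 = {E,H} | {C,D,F,G,I,J,K,L,M,N}.
Refine {E,H} on symbol p: members go to different blocks, giving {E} and {H}.
Refine {C,D,F,G,I,J,K,L,M,N} on symbol p: members go to different blocks, giving {C,F,G,L,M,N} and {D,K} and {I,J}.
Refine {C,F,G,L,M,N} on symbol p: members go to different blocks, giving {C,G,M,N} and {F,L}.
On input q, block {C,G,M,N} splits into {C,M,N} and {G}.
Stable partition: {E} | {C,M,N} | {H} | {D,K} | {I,J} | {F,L} | {G} — 7 equivalence classes.
D and K lie in the same block of the stable partition, so they are equivalent — no string distinguishes them.

Yes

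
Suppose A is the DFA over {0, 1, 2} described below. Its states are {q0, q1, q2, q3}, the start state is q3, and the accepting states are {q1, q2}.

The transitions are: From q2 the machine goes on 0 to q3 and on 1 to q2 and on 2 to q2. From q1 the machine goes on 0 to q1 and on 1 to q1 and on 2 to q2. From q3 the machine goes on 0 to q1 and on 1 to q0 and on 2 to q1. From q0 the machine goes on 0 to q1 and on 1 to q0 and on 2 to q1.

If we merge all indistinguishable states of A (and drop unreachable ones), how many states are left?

P0 = {q1,q2} | {q0,q3}.
On input 0, block {q1,q2} splits into {q1} and {q2}.
Stable partition: {q1} | {q0,q3} | {q2} — 3 equivalence classes.

3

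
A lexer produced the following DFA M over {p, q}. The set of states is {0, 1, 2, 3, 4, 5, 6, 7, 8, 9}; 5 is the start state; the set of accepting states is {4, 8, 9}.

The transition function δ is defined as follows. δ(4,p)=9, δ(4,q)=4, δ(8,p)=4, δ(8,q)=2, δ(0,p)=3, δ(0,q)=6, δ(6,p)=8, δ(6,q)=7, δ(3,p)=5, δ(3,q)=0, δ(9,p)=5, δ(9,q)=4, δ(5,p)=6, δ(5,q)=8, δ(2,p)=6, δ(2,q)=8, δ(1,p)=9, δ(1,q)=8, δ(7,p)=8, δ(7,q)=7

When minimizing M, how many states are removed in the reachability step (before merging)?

3

No path from 5 leads to 0, 1, 3; the other 7 states are all reachable.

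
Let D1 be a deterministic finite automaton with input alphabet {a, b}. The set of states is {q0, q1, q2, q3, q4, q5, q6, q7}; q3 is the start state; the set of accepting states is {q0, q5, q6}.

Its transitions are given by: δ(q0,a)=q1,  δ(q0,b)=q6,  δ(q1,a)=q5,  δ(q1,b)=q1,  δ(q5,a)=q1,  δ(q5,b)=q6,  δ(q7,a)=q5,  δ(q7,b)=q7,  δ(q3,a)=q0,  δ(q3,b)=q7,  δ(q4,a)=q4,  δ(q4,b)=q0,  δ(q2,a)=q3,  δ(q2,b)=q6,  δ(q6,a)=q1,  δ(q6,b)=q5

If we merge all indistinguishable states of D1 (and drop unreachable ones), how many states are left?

Reachable states from the start: {q0,q1,q3,q5,q6,q7}. Unreachable: {q2,q4} — drop them.
Start with accepting vs non-accepting: {q0,q5,q6} | {q1,q3,q7}.
The partition is now stable with 2 blocks: {q0,q5,q6} | {q1,q3,q7}.

2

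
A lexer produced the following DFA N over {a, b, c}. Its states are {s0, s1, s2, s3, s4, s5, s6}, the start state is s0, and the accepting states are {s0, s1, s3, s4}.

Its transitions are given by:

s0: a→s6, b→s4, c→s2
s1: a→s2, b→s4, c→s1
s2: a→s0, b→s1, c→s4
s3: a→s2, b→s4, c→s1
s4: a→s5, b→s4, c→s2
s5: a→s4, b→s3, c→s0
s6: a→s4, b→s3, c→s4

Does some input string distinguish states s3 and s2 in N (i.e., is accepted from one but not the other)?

Initial partition by acceptance: {s0,s1,s3,s4} | {s2,s5,s6}.
On input c, block {s0,s1,s3,s4} splits into {s0,s4} and {s1,s3}.
The partition is now stable with 3 blocks: {s0,s4} | {s2,s5,s6} | {s1,s3}.
s3 and s2 end up in different blocks, so they are distinguishable. For instance, the string 'ε' is accepted from only s3.

Yes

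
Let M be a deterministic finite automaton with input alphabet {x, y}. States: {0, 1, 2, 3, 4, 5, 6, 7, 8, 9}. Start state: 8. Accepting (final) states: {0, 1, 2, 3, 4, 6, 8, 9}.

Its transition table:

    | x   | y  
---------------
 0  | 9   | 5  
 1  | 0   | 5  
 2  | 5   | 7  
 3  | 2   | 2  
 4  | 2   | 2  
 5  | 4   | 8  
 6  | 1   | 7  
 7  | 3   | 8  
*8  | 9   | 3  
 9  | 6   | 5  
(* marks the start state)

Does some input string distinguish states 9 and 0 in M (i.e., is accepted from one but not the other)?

No

All states are reachable from the start state.
Initial partition by acceptance: {0,1,2,3,4,6,8,9} | {5,7}.
Refine {0,1,2,3,4,6,8,9} on symbol x: members go to different blocks, giving {0,1,3,4,6,8,9} and {2}.
Split {0,1,3,4,6,8,9} by δ(·,x) → {0,1,6,8,9} and {3,4}.
Split {0,1,6,8,9} by δ(·,y) → {0,1,6,9} and {8}.
No further refinement is possible. Final partition (5 blocks): {0,1,6,9} | {5,7} | {2} | {3,4} | {8}.
9 and 0 lie in the same block of the stable partition, so they are equivalent — no string distinguishes them.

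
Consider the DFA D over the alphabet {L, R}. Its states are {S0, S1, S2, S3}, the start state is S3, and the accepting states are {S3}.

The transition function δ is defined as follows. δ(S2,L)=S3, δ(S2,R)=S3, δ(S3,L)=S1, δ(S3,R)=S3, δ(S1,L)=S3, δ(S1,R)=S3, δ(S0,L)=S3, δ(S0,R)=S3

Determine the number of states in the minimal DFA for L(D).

States {S0,S2} cannot be reached from the start state, so discard them.
Initial partition by acceptance: {S3} | {S1}.
No further refinement is possible. Final partition (2 blocks): {S3} | {S1}.

2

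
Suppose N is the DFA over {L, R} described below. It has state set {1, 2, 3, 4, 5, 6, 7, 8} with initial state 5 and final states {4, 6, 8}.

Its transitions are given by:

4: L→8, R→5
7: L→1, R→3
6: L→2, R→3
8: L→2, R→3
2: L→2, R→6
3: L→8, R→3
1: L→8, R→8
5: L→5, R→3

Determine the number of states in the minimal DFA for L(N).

First remove the unreachable states {1,4,7}; 5 states remain.
Initial partition by acceptance: {6,8} | {2,3,5}.
On input L, block {2,3,5} splits into {2,5} and {3}.
Refine {2,5} on symbol R: members go to different blocks, giving {2} and {5}.
Stable partition: {6,8} | {2} | {3} | {5} — 4 equivalence classes.

4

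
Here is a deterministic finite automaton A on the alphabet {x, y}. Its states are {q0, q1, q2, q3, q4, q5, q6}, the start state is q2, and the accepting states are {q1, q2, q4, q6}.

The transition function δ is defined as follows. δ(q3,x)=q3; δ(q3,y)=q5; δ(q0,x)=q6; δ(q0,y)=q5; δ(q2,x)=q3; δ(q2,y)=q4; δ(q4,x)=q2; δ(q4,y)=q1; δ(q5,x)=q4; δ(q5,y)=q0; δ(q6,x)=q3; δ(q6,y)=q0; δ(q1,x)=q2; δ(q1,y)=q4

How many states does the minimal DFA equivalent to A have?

6

Every state is reachable, so we keep all 7.
Start with accepting vs non-accepting: {q1,q2,q4,q6} | {q0,q3,q5}.
Split {q1,q2,q4,q6} by δ(·,x) → {q1,q4} and {q2,q6}.
On input x, block {q0,q3,q5} splits into {q0} and {q3} and {q5}.
On input y, block {q2,q6} splits into {q2} and {q6}.
Stable partition: {q1,q4} | {q0} | {q2} | {q3} | {q5} | {q6} — 6 equivalence classes.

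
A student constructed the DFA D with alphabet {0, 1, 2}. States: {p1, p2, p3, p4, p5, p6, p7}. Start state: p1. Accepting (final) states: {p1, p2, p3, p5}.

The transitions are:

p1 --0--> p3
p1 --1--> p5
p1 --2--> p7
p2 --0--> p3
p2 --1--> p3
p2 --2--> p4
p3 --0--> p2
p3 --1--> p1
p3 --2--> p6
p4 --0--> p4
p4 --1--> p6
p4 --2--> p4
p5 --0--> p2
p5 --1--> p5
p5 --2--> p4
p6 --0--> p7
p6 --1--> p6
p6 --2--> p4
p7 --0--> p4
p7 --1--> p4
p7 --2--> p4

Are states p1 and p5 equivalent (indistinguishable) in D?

Yes

Initial partition by acceptance: {p1,p2,p3,p5} | {p4,p6,p7}.
No further refinement is possible. Final partition (2 blocks): {p1,p2,p3,p5} | {p4,p6,p7}.
p1 and p5 lie in the same block of the stable partition, so they are equivalent — no string distinguishes them.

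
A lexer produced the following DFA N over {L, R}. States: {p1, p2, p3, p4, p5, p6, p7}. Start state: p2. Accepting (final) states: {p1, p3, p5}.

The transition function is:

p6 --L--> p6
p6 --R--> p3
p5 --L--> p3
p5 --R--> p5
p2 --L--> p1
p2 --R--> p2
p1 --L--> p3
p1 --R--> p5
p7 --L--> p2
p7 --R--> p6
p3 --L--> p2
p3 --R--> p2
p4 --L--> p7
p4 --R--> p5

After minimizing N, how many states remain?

Reachable states from the start: {p1,p2,p3,p5}. Unreachable: {p4,p6,p7} — drop them.
Start with accepting vs non-accepting: {p1,p3,p5} | {p2}.
On input L, block {p1,p3,p5} splits into {p1,p5} and {p3}.
Stable partition: {p1,p5} | {p2} | {p3} — 3 equivalence classes.

3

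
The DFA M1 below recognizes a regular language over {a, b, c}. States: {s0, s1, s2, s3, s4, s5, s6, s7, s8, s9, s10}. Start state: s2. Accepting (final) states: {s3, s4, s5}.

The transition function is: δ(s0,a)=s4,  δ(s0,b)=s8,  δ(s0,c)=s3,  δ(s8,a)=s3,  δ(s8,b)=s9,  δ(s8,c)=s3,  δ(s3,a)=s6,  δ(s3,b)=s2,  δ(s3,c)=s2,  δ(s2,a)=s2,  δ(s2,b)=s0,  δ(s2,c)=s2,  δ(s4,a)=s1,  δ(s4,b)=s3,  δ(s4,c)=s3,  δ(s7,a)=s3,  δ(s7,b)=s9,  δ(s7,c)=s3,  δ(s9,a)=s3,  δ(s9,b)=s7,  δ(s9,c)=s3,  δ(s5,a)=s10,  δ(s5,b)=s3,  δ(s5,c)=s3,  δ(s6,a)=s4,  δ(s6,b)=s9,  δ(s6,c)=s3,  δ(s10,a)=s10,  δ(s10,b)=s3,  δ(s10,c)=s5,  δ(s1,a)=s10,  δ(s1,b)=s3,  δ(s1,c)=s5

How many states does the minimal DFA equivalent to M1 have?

Every state is reachable, so we keep all 11.
Initial partition by acceptance: {s3,s4,s5} | {s0,s1,s2,s6,s7,s8,s9,s10}.
Refine {s3,s4,s5} on symbol b: members go to different blocks, giving {s4,s5} and {s3}.
On input a, block {s0,s1,s2,s6,s7,s8,s9,s10} splits into {s1,s2,s10} and {s7,s8,s9} and {s0,s6}.
Split {s1,s2,s10} by δ(·,b) → {s1,s10} and {s2}.
Stable partition: {s4,s5} | {s1,s10} | {s3} | {s7,s8,s9} | {s0,s6} | {s2} — 6 equivalence classes.

6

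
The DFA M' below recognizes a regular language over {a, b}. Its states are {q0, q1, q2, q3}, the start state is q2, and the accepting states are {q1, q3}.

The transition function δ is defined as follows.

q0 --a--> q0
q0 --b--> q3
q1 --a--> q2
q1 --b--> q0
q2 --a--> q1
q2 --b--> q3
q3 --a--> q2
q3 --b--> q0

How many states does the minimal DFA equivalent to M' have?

Every state is reachable, so we keep all 4.
Start with accepting vs non-accepting: {q1,q3} | {q0,q2}.
Refine {q0,q2} on symbol a: members go to different blocks, giving {q0} and {q2}.
Stable partition: {q1,q3} | {q0} | {q2} — 3 equivalence classes.

3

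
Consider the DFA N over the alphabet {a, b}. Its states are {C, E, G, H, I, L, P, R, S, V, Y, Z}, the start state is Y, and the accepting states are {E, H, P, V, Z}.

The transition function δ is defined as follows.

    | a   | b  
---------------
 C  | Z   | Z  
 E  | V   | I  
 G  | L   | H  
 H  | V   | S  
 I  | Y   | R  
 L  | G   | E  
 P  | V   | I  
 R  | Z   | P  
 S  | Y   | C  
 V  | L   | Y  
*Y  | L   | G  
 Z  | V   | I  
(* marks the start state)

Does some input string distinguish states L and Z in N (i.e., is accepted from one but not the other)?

P0 = {E,H,P,V,Z} | {C,G,I,L,R,S,Y}.
Split {E,H,P,V,Z} by δ(·,a) → {E,H,P,Z} and {V}.
Split {C,G,I,L,R,S,Y} by δ(·,a) → {G,I,L,S,Y} and {C,R}.
Refine {G,I,L,S,Y} on symbol b: members go to different blocks, giving {I,S} and {G,L} and {Y}.
Stable partition: {E,H,P,Z} | {I,S} | {V} | {C,R} | {G,L} | {Y} — 6 equivalence classes.
L and Z end up in different blocks, so they are distinguishable. For instance, the string 'ε' is accepted from only Z.

Yes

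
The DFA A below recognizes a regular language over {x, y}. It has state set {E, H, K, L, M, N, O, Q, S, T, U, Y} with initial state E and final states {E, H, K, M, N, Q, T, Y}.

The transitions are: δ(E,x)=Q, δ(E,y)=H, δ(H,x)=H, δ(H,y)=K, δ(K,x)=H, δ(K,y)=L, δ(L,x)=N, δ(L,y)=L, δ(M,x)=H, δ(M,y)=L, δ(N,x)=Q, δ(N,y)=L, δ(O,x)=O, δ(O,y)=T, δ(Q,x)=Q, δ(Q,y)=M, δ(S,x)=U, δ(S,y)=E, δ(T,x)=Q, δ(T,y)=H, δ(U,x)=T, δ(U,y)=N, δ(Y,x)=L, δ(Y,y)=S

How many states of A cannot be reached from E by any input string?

No path from E leads to O, S, T, U, Y; the other 7 states are all reachable.

5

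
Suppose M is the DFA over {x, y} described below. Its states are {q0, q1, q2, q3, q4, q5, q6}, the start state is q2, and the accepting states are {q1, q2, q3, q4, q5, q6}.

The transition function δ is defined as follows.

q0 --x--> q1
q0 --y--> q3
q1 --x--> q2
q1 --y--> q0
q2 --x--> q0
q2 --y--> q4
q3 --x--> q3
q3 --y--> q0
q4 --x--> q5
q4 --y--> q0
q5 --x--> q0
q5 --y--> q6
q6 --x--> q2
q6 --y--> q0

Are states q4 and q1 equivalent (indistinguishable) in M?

Yes

Every state is reachable, so we keep all 7.
Initial partition by acceptance: {q1,q2,q3,q4,q5,q6} | {q0}.
On input x, block {q1,q2,q3,q4,q5,q6} splits into {q1,q3,q4,q6} and {q2,q5}.
On input x, block {q1,q3,q4,q6} splits into {q1,q4,q6} and {q3}.
The partition is now stable with 4 blocks: {q1,q4,q6} | {q0} | {q2,q5} | {q3}.
q4 and q1 lie in the same block of the stable partition, so they are equivalent — no string distinguishes them.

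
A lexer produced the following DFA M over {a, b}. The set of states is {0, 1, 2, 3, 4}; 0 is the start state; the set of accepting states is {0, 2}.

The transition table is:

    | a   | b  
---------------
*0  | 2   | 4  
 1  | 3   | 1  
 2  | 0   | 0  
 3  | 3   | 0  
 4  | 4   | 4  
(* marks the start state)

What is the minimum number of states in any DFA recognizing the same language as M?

States {1,3} cannot be reached from the start state, so discard them.
Start with accepting vs non-accepting: {0,2} | {4}.
Split {0,2} by δ(·,b) → {0} and {2}.
Stable partition: {0} | {4} | {2} — 3 equivalence classes.

3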